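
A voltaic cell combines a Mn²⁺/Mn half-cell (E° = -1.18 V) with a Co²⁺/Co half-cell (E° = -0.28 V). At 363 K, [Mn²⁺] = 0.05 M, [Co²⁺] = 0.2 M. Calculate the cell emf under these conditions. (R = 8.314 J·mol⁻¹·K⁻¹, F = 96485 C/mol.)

The Co²⁺/Co couple has the higher reduction potential and acts as the cathode, so E°_cell = -0.28 − (-1.18) = 0.90 V.
Balancing electrons gives n = 2; the reaction quotient is Q = [Mn²⁺]/[Co²⁺] = 0.250.
E = E° − (RT/nF) ln Q = 0.90 − (8.314×363)/(2×96485) × (-1.386) = 0.900 + 0.022 = 0.922 V.

0.922 V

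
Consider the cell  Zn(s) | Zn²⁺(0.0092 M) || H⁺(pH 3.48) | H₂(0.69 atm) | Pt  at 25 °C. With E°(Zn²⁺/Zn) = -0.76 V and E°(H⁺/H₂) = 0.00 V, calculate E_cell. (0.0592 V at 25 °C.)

0.62 V

The hydrogen couple is the cathode, so E°_cell = 0.76 V; n = 2.
[H⁺] = 10^(−3.48) = 3.3 × 10^-4 M, and Q = [Zn²⁺]·P(H₂) / [H⁺]^2 = 5.79 × 10^4.
E = E° − (0.0592/2) log Q = 0.76 − (0.0592/2)(4.763) = 0.619 V.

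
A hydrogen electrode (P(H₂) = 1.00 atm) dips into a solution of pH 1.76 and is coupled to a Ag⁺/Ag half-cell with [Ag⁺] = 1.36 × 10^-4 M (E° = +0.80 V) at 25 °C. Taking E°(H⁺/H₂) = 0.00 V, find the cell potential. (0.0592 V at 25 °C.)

0.68 V

The Ag⁺/Ag couple is the cathode, so E°_cell = 0.80 V; n = 2.
[H⁺] = 10^(−1.76) = 0.017 M, and Q = [H⁺]^2 / ([Ag⁺]^2·P(H₂)) = 1.63 × 10^4.
E = E° − (0.0592/2) log Q = 0.80 − (0.0592/2)(4.213) = 0.675 V.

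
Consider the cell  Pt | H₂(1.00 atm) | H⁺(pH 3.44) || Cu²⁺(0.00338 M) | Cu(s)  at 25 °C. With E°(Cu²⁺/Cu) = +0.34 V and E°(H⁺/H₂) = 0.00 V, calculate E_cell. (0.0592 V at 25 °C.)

0.47 V

The Cu²⁺/Cu couple is the cathode, so E°_cell = 0.34 V; n = 2.
[H⁺] = 10^(−3.44) = 3.6 × 10^-4 M, and Q = [H⁺]^2 / ([Cu²⁺]·P(H₂)) = 3.9 × 10^-5.
E = E° − (0.0592/2) log Q = 0.34 − (0.0592/2)(-4.409) = 0.471 V.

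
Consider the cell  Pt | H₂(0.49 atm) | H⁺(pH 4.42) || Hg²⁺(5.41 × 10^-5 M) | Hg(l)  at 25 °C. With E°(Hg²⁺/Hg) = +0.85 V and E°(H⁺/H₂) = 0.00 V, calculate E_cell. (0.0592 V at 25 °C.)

The Hg²⁺/Hg couple is the cathode, so E°_cell = 0.85 V; n = 2.
[H⁺] = 10^(−4.42) = 3.8 × 10^-5 M, and Q = [H⁺]^2 / ([Hg²⁺]·P(H₂)) = 5.45 × 10^-5.
E = E° − (0.0592/2) log Q = 0.85 − (0.0592/2)(-4.263) = 0.976 V.

0.98 V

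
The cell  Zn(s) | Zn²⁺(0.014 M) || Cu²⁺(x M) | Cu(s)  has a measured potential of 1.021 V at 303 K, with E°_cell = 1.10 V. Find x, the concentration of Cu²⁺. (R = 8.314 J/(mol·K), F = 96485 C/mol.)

3.3 × 10^-5 M

From the Nernst equation, ln Q = nF(E° − E)/RT = 2×96485×(1.10 − 1.021)/(8.314×303) = 6.052, so Q = 425.
With Q = [Zn²⁺]/[Cu²⁺] and the known concentrations, [Cu²⁺] in the denominator gives [Cu²⁺] = 3.3 × 10^-5 M.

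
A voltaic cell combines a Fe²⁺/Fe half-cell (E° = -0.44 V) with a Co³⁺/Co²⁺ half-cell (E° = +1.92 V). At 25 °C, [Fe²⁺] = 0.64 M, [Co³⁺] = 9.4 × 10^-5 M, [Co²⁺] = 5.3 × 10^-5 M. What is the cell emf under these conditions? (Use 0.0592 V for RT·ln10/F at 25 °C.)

2.38 V

The Co³⁺/Co²⁺ couple has the higher reduction potential and acts as the cathode, so E°_cell = +1.92 − (-0.44) = 2.36 V.
Balancing electrons gives n = 2; the reaction quotient is Q = [Fe²⁺]·[Co²⁺]^2/[Co³⁺]^2 = 0.203.
At 25 °C, E = E° − (0.0592/n) log Q = 2.36 − (0.0592/2)(-0.692) = 2.360 + 0.020 = 2.380 V.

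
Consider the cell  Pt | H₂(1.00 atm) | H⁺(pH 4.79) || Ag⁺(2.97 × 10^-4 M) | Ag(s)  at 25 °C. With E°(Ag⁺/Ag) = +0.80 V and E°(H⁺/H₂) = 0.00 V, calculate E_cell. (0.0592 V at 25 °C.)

0.87 V

The Ag⁺/Ag couple is the cathode, so E°_cell = 0.80 V; n = 2.
[H⁺] = 10^(−4.79) = 1.6 × 10^-5 M, and Q = [H⁺]^2 / ([Ag⁺]^2·P(H₂)) = 0.00298.
E = E° − (0.0592/2) log Q = 0.80 − (0.0592/2)(-2.526) = 0.875 V.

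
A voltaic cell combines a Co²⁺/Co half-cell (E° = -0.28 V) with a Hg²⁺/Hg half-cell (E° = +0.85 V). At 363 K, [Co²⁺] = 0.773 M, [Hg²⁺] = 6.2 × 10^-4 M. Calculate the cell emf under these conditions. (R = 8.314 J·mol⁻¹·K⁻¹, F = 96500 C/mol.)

1.02 V

The Hg²⁺/Hg couple has the higher reduction potential and acts as the cathode, so E°_cell = +0.85 − (-0.28) = 1.13 V.
Balancing electrons gives n = 2; the reaction quotient is Q = [Co²⁺]/[Hg²⁺] = 1250.
E = E° − (RT/nF) ln Q = 1.13 − (8.314×363)/(2×96500) × (7.128) = 1.130 − 0.111 = 1.019 V.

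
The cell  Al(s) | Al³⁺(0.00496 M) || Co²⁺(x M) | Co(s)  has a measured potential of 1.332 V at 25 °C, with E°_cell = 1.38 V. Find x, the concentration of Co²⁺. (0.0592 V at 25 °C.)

From the Nernst equation, log Q = n(E° − E)/0.0592 = 6(1.38 − 1.332)/0.0592 = 4.865, so Q = 7.33 × 10^4.
With Q = [Al³⁺]^2/[Co²⁺]^3 and the known concentrations, [Co²⁺]^3 in the denominator gives [Co²⁺] = 7 × 10^-4 M.

7 × 10^-4 M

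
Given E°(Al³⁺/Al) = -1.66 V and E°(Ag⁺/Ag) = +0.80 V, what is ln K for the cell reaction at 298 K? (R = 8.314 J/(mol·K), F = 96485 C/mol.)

E°_cell = +0.80 − (-1.66) = 2.46 V, with n = 3 electrons transferred.
At equilibrium E = 0, so the Nernst equation gives ln K = nFE°/RT = (3)(96485)(2.46)/((8.314)(298)) = 287.40.

ln K = 287.4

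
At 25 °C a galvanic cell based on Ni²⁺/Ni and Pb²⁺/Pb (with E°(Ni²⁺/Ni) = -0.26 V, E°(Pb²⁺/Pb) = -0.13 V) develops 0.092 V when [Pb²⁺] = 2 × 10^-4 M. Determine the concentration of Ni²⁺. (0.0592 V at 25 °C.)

From the Nernst equation, log Q = n(E° − E)/0.0592 = 2(0.13 − 0.092)/0.0592 = 1.284, so Q = 19.2.
With Q = [Ni²⁺]/[Pb²⁺] and the known concentrations, [Ni²⁺] in the numerator gives [Ni²⁺] = 0.0038 M.

0.0038 M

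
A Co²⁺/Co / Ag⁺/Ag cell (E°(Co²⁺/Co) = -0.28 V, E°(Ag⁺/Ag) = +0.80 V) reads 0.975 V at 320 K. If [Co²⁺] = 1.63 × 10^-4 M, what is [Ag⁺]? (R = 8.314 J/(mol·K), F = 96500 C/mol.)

From the Nernst equation, ln Q = nF(E° − E)/RT = 2×96500×(1.08 − 0.975)/(8.314×320) = 7.617, so Q = 2030.
With Q = [Co²⁺]/[Ag⁺]^2 and the known concentrations, [Ag⁺]^2 in the denominator gives [Ag⁺] = 2.8 × 10^-4 M.

2.8 × 10^-4 M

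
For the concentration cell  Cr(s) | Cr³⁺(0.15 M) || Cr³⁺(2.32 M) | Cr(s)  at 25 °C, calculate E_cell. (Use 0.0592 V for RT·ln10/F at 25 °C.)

Both half-cells are Cr³⁺/Cr, so E°_cell = 0. The concentrated side is the cathode; the cell reaction moves Cr³⁺ from high to low concentration with n = 3.
Q = [Cr³⁺]_dilute/[Cr³⁺]_conc = 0.15/2.32 = 0.0647.
E = 0 − (0.0592/3) log Q = −(0.0592/3)(-1.189) = 0.0235 V.

0.023 V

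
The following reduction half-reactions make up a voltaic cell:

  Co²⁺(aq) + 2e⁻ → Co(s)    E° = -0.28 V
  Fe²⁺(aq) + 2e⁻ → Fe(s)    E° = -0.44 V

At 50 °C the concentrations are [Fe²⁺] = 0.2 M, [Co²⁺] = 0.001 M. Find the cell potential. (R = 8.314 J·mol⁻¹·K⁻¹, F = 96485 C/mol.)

The Co²⁺/Co couple has the higher reduction potential and acts as the cathode, so E°_cell = -0.28 − (-0.44) = 0.16 V.
Balancing electrons gives n = 2; the reaction quotient is Q = [Fe²⁺]/[Co²⁺] = 200.
E = E° − (RT/nF) ln Q = 0.16 − (8.314×323)/(2×96485) × (5.298) = 0.160 − 0.074 = 0.086 V.

0.086 V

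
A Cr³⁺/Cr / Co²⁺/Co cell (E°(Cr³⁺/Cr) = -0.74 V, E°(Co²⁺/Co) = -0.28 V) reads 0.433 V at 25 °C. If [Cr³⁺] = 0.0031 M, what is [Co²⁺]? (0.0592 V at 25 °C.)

0.0026 M

From the Nernst equation, log Q = n(E° − E)/0.0592 = 6(0.46 − 0.433)/0.0592 = 2.736, so Q = 545.
With Q = [Cr³⁺]^2/[Co²⁺]^3 and the known concentrations, [Co²⁺]^3 in the denominator gives [Co²⁺] = 0.0026 M.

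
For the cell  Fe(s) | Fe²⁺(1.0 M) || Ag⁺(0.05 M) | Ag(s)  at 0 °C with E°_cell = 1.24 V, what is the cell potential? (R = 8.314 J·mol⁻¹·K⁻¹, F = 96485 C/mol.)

1.17 V

Balancing electrons gives n = 2; the reaction quotient is Q = [Fe²⁺]/[Ag⁺]^2 = 400.
E = E° − (RT/nF) ln Q = 1.24 − (8.314×273)/(2×96485) × (5.991) = 1.240 − 0.070 = 1.170 V.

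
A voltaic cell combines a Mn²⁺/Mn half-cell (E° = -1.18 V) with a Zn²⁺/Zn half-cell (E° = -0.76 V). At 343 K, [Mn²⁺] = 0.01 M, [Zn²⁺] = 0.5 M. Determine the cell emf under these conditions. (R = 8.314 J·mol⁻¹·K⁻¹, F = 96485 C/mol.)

0.478 V

The Zn²⁺/Zn couple has the higher reduction potential and acts as the cathode, so E°_cell = -0.76 − (-1.18) = 0.42 V.
Balancing electrons gives n = 2; the reaction quotient is Q = [Mn²⁺]/[Zn²⁺] = 0.0200.
E = E° − (RT/nF) ln Q = 0.42 − (8.314×343)/(2×96485) × (-3.912) = 0.420 + 0.058 = 0.478 V.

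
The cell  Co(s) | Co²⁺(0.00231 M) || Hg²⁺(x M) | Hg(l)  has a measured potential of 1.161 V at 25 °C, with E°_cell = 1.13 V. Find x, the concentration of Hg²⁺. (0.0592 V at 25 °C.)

0.026 M

From the Nernst equation, log Q = n(E° − E)/0.0592 = 2(1.13 − 1.161)/0.0592 = -1.047, so Q = 0.0897.
With Q = [Co²⁺]/[Hg²⁺] and the known concentrations, [Hg²⁺] in the denominator gives [Hg²⁺] = 0.026 M.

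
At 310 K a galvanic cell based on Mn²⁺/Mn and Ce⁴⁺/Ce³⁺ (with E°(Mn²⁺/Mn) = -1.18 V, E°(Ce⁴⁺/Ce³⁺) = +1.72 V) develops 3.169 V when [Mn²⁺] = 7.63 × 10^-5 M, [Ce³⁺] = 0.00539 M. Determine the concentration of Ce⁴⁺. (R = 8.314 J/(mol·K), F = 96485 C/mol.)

1.1 M

From the Nernst equation, ln Q = nF(E° − E)/RT = 2×96485×(2.90 − 3.169)/(8.314×310) = -20.141, so Q = 1.79 × 10^-9.
With Q = [Mn²⁺]·[Ce³⁺]^2/[Ce⁴⁺]^2 and the known concentrations, [Ce⁴⁺]^2 in the denominator gives [Ce⁴⁺] = 1.1 M.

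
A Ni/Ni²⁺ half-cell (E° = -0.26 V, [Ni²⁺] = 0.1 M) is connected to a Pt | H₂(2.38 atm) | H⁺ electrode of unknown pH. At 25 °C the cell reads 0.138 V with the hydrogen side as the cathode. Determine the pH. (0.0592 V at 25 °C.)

E°_cell = 0.26 V and n = 2.
log Q = n(E° − E)/0.0592 = 2×(0.26 − 0.138)/0.0592 = 4.122.
With Q = [Ni²⁺]·P(H₂) / [H⁺]^2, solving for [H⁺] gives log[H⁺] = -2.373, so pH = 2.37.

pH = 2.37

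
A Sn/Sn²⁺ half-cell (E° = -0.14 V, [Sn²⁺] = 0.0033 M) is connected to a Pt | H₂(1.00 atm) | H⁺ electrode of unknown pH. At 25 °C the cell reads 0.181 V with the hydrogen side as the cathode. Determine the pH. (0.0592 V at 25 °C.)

pH = 0.55

E°_cell = 0.14 V and n = 2.
log Q = n(E° − E)/0.0592 = 2×(0.14 − 0.181)/0.0592 = -1.385.
With Q = [Sn²⁺]·P(H₂) / [H⁺]^2, solving for [H⁺] gives log[H⁺] = -0.548, so pH = 0.55.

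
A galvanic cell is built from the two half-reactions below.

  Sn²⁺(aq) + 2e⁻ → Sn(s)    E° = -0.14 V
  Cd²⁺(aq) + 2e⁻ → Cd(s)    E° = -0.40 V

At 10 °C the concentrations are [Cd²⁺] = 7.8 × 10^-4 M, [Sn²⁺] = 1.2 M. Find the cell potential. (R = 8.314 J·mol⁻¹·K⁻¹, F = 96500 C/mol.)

0.349 V

The Sn²⁺/Sn couple has the higher reduction potential and acts as the cathode, so E°_cell = -0.14 − (-0.40) = 0.26 V.
Balancing electrons gives n = 2; the reaction quotient is Q = [Cd²⁺]/[Sn²⁺] = 6.5 × 10^-4.
E = E° − (RT/nF) ln Q = 0.26 − (8.314×283)/(2×96500) × (-7.339) = 0.260 + 0.089 = 0.349 V.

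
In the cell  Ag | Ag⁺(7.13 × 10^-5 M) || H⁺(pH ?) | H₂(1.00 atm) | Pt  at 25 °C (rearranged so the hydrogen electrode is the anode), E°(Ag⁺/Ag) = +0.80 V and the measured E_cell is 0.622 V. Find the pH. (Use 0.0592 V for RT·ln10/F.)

pH = 1.14

E°_cell = 0.80 V and n = 2.
log Q = n(E° − E)/0.0592 = 2×(0.80 − 0.622)/0.0592 = 6.014.
With Q = [H⁺]^2 / ([Ag⁺]^2·P(H₂)), solving for [H⁺] gives log[H⁺] = -1.140, so pH = 1.14.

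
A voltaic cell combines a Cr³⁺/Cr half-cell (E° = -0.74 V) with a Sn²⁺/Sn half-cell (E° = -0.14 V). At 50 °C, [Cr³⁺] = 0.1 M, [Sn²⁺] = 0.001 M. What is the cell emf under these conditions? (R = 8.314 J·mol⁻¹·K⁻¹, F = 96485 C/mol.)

0.525 V

The Sn²⁺/Sn couple has the higher reduction potential and acts as the cathode, so E°_cell = -0.14 − (-0.74) = 0.60 V.
Balancing electrons gives n = 6; the reaction quotient is Q = [Cr³⁺]^2/[Sn²⁺]^3 = 1 × 10^7.
E = E° − (RT/nF) ln Q = 0.60 − (8.314×323)/(6×96485) × (16.118) = 0.600 − 0.075 = 0.525 V.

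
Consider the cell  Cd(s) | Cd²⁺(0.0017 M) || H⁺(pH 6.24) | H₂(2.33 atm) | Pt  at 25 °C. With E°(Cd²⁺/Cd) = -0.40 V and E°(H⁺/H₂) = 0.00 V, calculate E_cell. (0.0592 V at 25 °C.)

The hydrogen couple is the cathode, so E°_cell = 0.40 V; n = 2.
[H⁺] = 10^(−6.24) = 5.8 × 10^-7 M, and Q = [Cd²⁺]·P(H₂) / [H⁺]^2 = 1.2 × 10^10.
E = E° − (0.0592/2) log Q = 0.40 − (0.0592/2)(10.078) = 0.102 V.

0.10 V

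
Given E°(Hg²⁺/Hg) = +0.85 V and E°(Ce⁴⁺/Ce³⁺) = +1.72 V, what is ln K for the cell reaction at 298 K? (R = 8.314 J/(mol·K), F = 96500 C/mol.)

ln K = 67.8

E°_cell = +1.72 − (+0.85) = 0.87 V, with n = 2 electrons transferred.
At equilibrium E = 0, so the Nernst equation gives ln K = nFE°/RT = (2)(96500)(0.87)/((8.314)(298)) = 67.77.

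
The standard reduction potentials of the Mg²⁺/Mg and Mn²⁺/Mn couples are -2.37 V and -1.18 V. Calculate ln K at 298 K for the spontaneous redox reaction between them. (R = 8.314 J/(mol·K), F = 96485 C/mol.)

E°_cell = -1.18 − (-2.37) = 1.19 V, with n = 2 electrons transferred.
At equilibrium E = 0, so the Nernst equation gives ln K = nFE°/RT = (2)(96485)(1.19)/((8.314)(298)) = 92.69.

ln K = 92.7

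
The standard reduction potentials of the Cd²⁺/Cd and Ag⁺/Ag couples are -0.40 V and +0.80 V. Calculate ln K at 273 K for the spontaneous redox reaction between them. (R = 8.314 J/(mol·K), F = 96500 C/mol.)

ln K = 102.0

E°_cell = +0.80 − (-0.40) = 1.20 V, with n = 2 electrons transferred.
At equilibrium E = 0, so the Nernst equation gives ln K = nFE°/RT = (2)(96500)(1.20)/((8.314)(273)) = 102.04.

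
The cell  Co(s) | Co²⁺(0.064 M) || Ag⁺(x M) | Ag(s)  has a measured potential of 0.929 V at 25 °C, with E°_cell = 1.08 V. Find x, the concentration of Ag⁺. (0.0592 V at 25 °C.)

7.1 × 10^-4 M

From the Nernst equation, log Q = n(E° − E)/0.0592 = 2(1.08 − 0.929)/0.0592 = 5.101, so Q = 1.26 × 10^5.
With Q = [Co²⁺]/[Ag⁺]^2 and the known concentrations, [Ag⁺]^2 in the denominator gives [Ag⁺] = 7.1 × 10^-4 M.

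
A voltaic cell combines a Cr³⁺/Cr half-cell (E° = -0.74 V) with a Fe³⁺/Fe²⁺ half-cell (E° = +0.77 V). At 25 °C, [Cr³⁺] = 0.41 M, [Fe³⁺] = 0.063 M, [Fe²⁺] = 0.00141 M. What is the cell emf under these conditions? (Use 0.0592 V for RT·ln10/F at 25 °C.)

The Fe³⁺/Fe²⁺ couple has the higher reduction potential and acts as the cathode, so E°_cell = +0.77 − (-0.74) = 1.51 V.
Balancing electrons gives n = 3; the reaction quotient is Q = [Cr³⁺]·[Fe²⁺]^3/[Fe³⁺]^3 = 4.6 × 10^-6.
At 25 °C, E = E° − (0.0592/n) log Q = 1.51 − (0.0592/3)(-5.338) = 1.510 + 0.105 = 1.615 V.

1.62 V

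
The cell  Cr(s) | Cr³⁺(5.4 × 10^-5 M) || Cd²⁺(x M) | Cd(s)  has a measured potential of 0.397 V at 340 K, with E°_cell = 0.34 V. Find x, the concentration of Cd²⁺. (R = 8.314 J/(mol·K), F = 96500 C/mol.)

0.07 M

From the Nernst equation, ln Q = nF(E° − E)/RT = 6×96500×(0.34 − 0.397)/(8.314×340) = -11.675, so Q = 8.5 × 10^-6.
With Q = [Cr³⁺]^2/[Cd²⁺]^3 and the known concentrations, [Cd²⁺]^3 in the denominator gives [Cd²⁺] = 0.07 M.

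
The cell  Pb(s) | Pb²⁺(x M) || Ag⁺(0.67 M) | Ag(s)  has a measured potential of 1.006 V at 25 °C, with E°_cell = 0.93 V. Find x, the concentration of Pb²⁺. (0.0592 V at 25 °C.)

0.0012 M

From the Nernst equation, log Q = n(E° − E)/0.0592 = 2(0.93 − 1.006)/0.0592 = -2.568, so Q = 0.00271.
With Q = [Pb²⁺]/[Ag⁺]^2 and the known concentrations, [Pb²⁺] in the numerator gives [Pb²⁺] = 0.0012 M.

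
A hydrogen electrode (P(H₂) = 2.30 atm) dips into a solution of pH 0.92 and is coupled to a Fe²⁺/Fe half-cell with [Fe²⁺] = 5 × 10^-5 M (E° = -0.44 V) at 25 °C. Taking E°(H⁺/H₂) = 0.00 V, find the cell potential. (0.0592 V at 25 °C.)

0.50 V

The hydrogen couple is the cathode, so E°_cell = 0.44 V; n = 2.
[H⁺] = 10^(−0.92) = 0.12 M, and Q = [Fe²⁺]·P(H₂) / [H⁺]^2 = 0.00796.
E = E° − (0.0592/2) log Q = 0.44 − (0.0592/2)(-2.099) = 0.502 V.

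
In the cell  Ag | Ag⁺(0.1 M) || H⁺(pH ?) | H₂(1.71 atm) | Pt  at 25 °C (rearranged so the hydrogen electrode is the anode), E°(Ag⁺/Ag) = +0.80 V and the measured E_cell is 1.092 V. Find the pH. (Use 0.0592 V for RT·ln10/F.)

pH = 5.82

E°_cell = 0.80 V and n = 2.
log Q = n(E° − E)/0.0592 = 2×(0.80 − 1.092)/0.0592 = -9.865.
With Q = [H⁺]^2 / ([Ag⁺]^2·P(H₂)), solving for [H⁺] gives log[H⁺] = -5.816, so pH = 5.82.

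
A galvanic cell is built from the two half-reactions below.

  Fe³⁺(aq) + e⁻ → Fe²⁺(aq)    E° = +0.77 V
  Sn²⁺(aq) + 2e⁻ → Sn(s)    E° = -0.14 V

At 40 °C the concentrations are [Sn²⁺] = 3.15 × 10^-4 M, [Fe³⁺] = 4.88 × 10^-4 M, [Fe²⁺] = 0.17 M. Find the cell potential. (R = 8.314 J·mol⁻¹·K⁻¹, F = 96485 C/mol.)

The Fe³⁺/Fe²⁺ couple has the higher reduction potential and acts as the cathode, so E°_cell = +0.77 − (-0.14) = 0.91 V.
Balancing electrons gives n = 2; the reaction quotient is Q = [Sn²⁺]·[Fe²⁺]^2/[Fe³⁺]^2 = 38.2.
E = E° − (RT/nF) ln Q = 0.91 − (8.314×313)/(2×96485) × (3.644) = 0.910 − 0.049 = 0.861 V.

0.861 V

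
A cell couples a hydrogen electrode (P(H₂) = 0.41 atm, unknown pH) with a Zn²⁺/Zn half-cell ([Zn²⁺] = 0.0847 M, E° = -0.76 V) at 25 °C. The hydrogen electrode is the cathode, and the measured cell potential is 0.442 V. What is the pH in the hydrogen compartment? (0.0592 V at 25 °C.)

E°_cell = 0.76 V and n = 2.
log Q = n(E° − E)/0.0592 = 2×(0.76 − 0.442)/0.0592 = 10.743.
With Q = [Zn²⁺]·P(H₂) / [H⁺]^2, solving for [H⁺] gives log[H⁺] = -6.101, so pH = 6.10.

pH = 6.10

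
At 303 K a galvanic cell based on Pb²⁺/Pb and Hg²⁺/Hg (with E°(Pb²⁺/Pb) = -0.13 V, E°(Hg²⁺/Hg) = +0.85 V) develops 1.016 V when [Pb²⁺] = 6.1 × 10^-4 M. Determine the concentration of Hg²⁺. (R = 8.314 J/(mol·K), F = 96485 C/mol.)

0.0096 M

From the Nernst equation, ln Q = nF(E° − E)/RT = 2×96485×(0.98 − 1.016)/(8.314×303) = -2.758, so Q = 0.0634.
With Q = [Pb²⁺]/[Hg²⁺] and the known concentrations, [Hg²⁺] in the denominator gives [Hg²⁺] = 0.0096 M.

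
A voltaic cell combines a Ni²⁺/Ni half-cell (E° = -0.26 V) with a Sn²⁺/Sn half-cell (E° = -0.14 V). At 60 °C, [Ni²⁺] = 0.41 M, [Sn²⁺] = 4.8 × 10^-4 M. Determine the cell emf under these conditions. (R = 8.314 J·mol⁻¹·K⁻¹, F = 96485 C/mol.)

0.023 V

The Sn²⁺/Sn couple has the higher reduction potential and acts as the cathode, so E°_cell = -0.14 − (-0.26) = 0.12 V.
Balancing electrons gives n = 2; the reaction quotient is Q = [Ni²⁺]/[Sn²⁺] = 854.
E = E° − (RT/nF) ln Q = 0.12 − (8.314×333)/(2×96485) × (6.750) = 0.120 − 0.097 = 0.023 V.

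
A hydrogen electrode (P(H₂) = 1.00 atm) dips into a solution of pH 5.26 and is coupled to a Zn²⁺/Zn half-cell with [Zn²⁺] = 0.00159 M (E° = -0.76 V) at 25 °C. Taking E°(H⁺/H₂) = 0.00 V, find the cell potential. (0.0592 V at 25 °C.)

The hydrogen couple is the cathode, so E°_cell = 0.76 V; n = 2.
[H⁺] = 10^(−5.26) = 5.5 × 10^-6 M, and Q = [Zn²⁺]·P(H₂) / [H⁺]^2 = 5.26 × 10^7.
E = E° − (0.0592/2) log Q = 0.76 − (0.0592/2)(7.721) = 0.531 V.

0.53 V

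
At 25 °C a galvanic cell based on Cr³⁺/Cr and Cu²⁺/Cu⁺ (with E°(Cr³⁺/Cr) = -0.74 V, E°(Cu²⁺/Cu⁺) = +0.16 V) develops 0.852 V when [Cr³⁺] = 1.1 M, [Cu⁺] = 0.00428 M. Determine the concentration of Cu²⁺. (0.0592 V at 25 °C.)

From the Nernst equation, log Q = n(E° − E)/0.0592 = 3(0.90 − 0.852)/0.0592 = 2.432, so Q = 271.
With Q = [Cr³⁺]·[Cu⁺]^3/[Cu²⁺]^3 and the known concentrations, [Cu²⁺]^3 in the denominator gives [Cu²⁺] = 6.8 × 10^-4 M.

6.8 × 10^-4 M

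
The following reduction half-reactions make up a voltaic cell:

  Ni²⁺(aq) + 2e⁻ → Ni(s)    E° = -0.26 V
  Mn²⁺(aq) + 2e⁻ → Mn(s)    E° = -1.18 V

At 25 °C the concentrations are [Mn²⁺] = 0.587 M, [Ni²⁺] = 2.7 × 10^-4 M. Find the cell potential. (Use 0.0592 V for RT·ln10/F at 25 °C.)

The Ni²⁺/Ni couple has the higher reduction potential and acts as the cathode, so E°_cell = -0.26 − (-1.18) = 0.92 V.
Balancing electrons gives n = 2; the reaction quotient is Q = [Mn²⁺]/[Ni²⁺] = 2170.
At 25 °C, E = E° − (0.0592/n) log Q = 0.92 − (0.0592/2)(3.337) = 0.920 − 0.099 = 0.821 V.

0.821 V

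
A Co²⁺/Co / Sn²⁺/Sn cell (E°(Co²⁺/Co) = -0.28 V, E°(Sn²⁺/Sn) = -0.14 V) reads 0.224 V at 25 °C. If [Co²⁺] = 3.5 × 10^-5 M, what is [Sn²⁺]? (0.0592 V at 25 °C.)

From the Nernst equation, log Q = n(E° − E)/0.0592 = 2(0.14 − 0.224)/0.0592 = -2.838, so Q = 0.00145.
With Q = [Co²⁺]/[Sn²⁺] and the known concentrations, [Sn²⁺] in the denominator gives [Sn²⁺] = 0.024 M.

0.024 M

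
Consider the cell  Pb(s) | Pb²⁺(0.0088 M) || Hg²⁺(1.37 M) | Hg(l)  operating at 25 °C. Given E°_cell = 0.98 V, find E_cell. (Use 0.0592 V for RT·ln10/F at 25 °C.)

1.04 V

Balancing electrons gives n = 2; the reaction quotient is Q = [Pb²⁺]/[Hg²⁺] = 0.00642.
At 25 °C, E = E° − (0.0592/n) log Q = 0.98 − (0.0592/2)(-2.192) = 0.980 + 0.065 = 1.045 V.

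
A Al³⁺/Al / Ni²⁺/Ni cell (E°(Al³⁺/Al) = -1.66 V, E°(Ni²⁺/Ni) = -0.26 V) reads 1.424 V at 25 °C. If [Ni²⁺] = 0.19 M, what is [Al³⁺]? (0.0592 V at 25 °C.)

0.005 M

From the Nernst equation, log Q = n(E° − E)/0.0592 = 6(1.40 − 1.424)/0.0592 = -2.432, so Q = 0.00369.
With Q = [Al³⁺]^2/[Ni²⁺]^3 and the known concentrations, [Al³⁺]^2 in the numerator gives [Al³⁺] = 0.005 M.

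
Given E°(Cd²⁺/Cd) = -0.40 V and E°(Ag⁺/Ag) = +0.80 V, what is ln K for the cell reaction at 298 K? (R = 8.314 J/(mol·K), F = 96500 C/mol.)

ln K = 93.5

E°_cell = +0.80 − (-0.40) = 1.20 V, with n = 2 electrons transferred.
At equilibrium E = 0, so the Nernst equation gives ln K = nFE°/RT = (2)(96500)(1.20)/((8.314)(298)) = 93.48.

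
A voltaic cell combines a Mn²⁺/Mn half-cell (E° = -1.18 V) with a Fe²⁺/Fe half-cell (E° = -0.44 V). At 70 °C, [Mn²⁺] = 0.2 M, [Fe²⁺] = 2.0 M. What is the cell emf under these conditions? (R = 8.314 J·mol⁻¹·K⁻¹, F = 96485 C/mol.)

0.774 V

The Fe²⁺/Fe couple has the higher reduction potential and acts as the cathode, so E°_cell = -0.44 − (-1.18) = 0.74 V.
Balancing electrons gives n = 2; the reaction quotient is Q = [Mn²⁺]/[Fe²⁺] = 0.100.
E = E° − (RT/nF) ln Q = 0.74 − (8.314×343)/(2×96485) × (-2.303) = 0.740 + 0.034 = 0.774 V.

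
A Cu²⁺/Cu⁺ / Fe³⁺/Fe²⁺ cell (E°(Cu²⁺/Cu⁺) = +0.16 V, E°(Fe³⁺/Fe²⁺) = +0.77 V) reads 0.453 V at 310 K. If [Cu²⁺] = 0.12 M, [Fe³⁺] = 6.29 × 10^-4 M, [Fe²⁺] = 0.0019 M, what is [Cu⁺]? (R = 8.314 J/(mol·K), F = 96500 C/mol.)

0.001 M

From the Nernst equation, ln Q = nF(E° − E)/RT = 1×96500×(0.61 − 0.453)/(8.314×310) = 5.878, so Q = 357.
With Q = [Cu²⁺]·[Fe²⁺]/([Cu⁺]·[Fe³⁺]) and the known concentrations, [Cu⁺] in the denominator gives [Cu⁺] = 0.001 M.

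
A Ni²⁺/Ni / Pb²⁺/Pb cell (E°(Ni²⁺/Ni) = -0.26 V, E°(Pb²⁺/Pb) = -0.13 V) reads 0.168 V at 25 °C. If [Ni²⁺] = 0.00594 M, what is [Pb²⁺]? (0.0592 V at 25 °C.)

0.11 M

From the Nernst equation, log Q = n(E° − E)/0.0592 = 2(0.13 − 0.168)/0.0592 = -1.284, so Q = 0.0520.
With Q = [Ni²⁺]/[Pb²⁺] and the known concentrations, [Pb²⁺] in the denominator gives [Pb²⁺] = 0.11 M.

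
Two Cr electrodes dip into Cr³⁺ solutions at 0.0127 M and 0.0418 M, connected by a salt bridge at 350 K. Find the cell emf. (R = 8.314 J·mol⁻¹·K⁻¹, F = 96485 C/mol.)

0.012 V

Both half-cells are Cr³⁺/Cr, so E°_cell = 0. The concentrated side is the cathode; the cell reaction moves Cr³⁺ from high to low concentration with n = 3.
Q = [Cr³⁺]_dilute/[Cr³⁺]_conc = 0.0127/0.0418 = 0.304.
E = 0 − (RT/nF) ln Q = −((8.314×350)/(3×96485))(-1.191) = 0.0120 V.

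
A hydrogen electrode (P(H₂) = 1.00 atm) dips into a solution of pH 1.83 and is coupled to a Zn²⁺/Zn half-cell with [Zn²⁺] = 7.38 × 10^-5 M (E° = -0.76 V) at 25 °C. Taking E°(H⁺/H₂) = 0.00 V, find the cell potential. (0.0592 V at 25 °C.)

The hydrogen couple is the cathode, so E°_cell = 0.76 V; n = 2.
[H⁺] = 10^(−1.83) = 0.015 M, and Q = [Zn²⁺]·P(H₂) / [H⁺]^2 = 0.337.
E = E° − (0.0592/2) log Q = 0.76 − (0.0592/2)(-0.472) = 0.774 V.

0.77 V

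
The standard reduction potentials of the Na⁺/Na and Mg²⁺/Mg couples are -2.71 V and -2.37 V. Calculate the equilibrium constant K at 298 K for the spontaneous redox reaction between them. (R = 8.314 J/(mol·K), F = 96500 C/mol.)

3.2 × 10^11

E°_cell = -2.37 − (-2.71) = 0.34 V, with n = 2 electrons transferred.
At equilibrium E = 0, so the Nernst equation gives ln K = nFE°/RT = (2)(96500)(0.34)/((8.314)(298)) = 26.49.
K = e^26.49 = 3.2 × 10^11.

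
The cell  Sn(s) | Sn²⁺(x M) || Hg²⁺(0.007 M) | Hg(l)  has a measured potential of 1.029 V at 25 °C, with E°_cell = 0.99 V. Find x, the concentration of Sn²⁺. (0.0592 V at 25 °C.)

From the Nernst equation, log Q = n(E° − E)/0.0592 = 2(0.99 − 1.029)/0.0592 = -1.318, so Q = 0.0481.
With Q = [Sn²⁺]/[Hg²⁺] and the known concentrations, [Sn²⁺] in the numerator gives [Sn²⁺] = 3.4 × 10^-4 M.

3.4 × 10^-4 M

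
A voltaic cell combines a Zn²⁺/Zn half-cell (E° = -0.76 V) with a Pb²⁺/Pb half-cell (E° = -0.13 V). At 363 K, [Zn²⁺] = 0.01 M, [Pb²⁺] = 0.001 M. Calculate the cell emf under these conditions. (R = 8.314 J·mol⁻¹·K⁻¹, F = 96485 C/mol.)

0.594 V

The Pb²⁺/Pb couple has the higher reduction potential and acts as the cathode, so E°_cell = -0.13 − (-0.76) = 0.63 V.
Balancing electrons gives n = 2; the reaction quotient is Q = [Zn²⁺]/[Pb²⁺] = 10.0.
E = E° − (RT/nF) ln Q = 0.63 − (8.314×363)/(2×96485) × (2.303) = 0.630 − 0.036 = 0.594 V.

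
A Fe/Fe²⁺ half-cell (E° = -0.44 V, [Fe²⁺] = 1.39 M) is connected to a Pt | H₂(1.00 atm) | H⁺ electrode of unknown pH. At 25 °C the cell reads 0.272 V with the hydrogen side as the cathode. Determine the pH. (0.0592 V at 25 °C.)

pH = 2.77

E°_cell = 0.44 V and n = 2.
log Q = n(E° − E)/0.0592 = 2×(0.44 − 0.272)/0.0592 = 5.676.
With Q = [Fe²⁺]·P(H₂) / [H⁺]^2, solving for [H⁺] gives log[H⁺] = -2.766, so pH = 2.77.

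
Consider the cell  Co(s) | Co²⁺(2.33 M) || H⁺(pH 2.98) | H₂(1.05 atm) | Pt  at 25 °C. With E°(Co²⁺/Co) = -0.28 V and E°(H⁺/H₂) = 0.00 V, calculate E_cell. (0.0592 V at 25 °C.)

The hydrogen couple is the cathode, so E°_cell = 0.28 V; n = 2.
[H⁺] = 10^(−2.98) = 0.0010 M, and Q = [Co²⁺]·P(H₂) / [H⁺]^2 = 2.23 × 10^6.
E = E° − (0.0592/2) log Q = 0.28 − (0.0592/2)(6.349) = 0.092 V.

0.092 V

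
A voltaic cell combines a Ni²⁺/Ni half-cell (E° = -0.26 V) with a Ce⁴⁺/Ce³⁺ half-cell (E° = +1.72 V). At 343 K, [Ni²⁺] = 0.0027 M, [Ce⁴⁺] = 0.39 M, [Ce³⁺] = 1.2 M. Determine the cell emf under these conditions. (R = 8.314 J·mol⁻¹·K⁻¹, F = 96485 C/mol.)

2.03 V

The Ce⁴⁺/Ce³⁺ couple has the higher reduction potential and acts as the cathode, so E°_cell = +1.72 − (-0.26) = 1.98 V.
Balancing electrons gives n = 2; the reaction quotient is Q = [Ni²⁺]·[Ce³⁺]^2/[Ce⁴⁺]^2 = 0.0256.
E = E° − (RT/nF) ln Q = 1.98 − (8.314×343)/(2×96485) × (-3.667) = 1.980 + 0.054 = 2.034 V.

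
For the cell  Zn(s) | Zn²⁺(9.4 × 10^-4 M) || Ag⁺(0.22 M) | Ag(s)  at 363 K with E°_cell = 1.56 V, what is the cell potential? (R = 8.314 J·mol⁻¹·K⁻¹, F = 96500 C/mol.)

Balancing electrons gives n = 2; the reaction quotient is Q = [Zn²⁺]/[Ag⁺]^2 = 0.0194.
E = E° − (RT/nF) ln Q = 1.56 − (8.314×363)/(2×96500) × (-3.941) = 1.560 + 0.062 = 1.622 V.

1.62 V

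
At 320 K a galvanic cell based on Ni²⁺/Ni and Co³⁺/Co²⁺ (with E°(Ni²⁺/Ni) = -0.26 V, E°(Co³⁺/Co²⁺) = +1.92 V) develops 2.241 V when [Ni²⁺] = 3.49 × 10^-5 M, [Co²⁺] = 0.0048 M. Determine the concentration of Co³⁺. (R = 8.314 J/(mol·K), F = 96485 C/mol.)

2.6 × 10^-4 M

From the Nernst equation, ln Q = nF(E° − E)/RT = 2×96485×(2.18 − 2.241)/(8.314×320) = -4.424, so Q = 0.0120.
With Q = [Ni²⁺]·[Co²⁺]^2/[Co³⁺]^2 and the known concentrations, [Co³⁺]^2 in the denominator gives [Co³⁺] = 2.6 × 10^-4 M.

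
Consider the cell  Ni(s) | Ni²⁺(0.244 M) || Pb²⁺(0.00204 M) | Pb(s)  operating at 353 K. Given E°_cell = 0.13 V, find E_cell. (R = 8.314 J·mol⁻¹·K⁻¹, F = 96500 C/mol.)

Balancing electrons gives n = 2; the reaction quotient is Q = [Ni²⁺]/[Pb²⁺] = 120.
E = E° − (RT/nF) ln Q = 0.13 − (8.314×353)/(2×96500) × (4.784) = 0.130 − 0.073 = 0.057 V.

0.057 V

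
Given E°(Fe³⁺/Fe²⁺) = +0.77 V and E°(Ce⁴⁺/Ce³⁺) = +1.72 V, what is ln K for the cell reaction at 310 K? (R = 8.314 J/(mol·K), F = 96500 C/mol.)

ln K = 35.6

E°_cell = +1.72 − (+0.77) = 0.95 V, with n = 1 electron transferred.
At equilibrium E = 0, so the Nernst equation gives ln K = nFE°/RT = (1)(96500)(0.95)/((8.314)(310)) = 35.57.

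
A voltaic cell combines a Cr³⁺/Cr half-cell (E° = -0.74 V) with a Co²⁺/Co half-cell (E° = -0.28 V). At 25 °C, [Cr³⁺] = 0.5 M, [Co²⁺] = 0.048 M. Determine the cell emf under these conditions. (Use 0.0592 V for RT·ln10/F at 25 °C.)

0.427 V

The Co²⁺/Co couple has the higher reduction potential and acts as the cathode, so E°_cell = -0.28 − (-0.74) = 0.46 V.
Balancing electrons gives n = 6; the reaction quotient is Q = [Cr³⁺]^2/[Co²⁺]^3 = 2260.
At 25 °C, E = E° − (0.0592/n) log Q = 0.46 − (0.0592/6)(3.354) = 0.460 − 0.033 = 0.427 V.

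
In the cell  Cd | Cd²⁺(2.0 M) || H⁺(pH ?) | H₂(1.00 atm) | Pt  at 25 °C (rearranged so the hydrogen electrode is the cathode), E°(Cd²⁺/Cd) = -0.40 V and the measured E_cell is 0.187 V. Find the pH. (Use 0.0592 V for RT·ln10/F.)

pH = 3.45

E°_cell = 0.40 V and n = 2.
log Q = n(E° − E)/0.0592 = 2×(0.40 − 0.187)/0.0592 = 7.196.
With Q = [Cd²⁺]·P(H₂) / [H⁺]^2, solving for [H⁺] gives log[H⁺] = -3.447, so pH = 3.45.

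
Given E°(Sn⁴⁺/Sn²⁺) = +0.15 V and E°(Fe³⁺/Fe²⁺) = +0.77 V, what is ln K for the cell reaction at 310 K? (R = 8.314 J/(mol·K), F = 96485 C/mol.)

E°_cell = +0.77 − (+0.15) = 0.62 V, with n = 2 electrons transferred.
At equilibrium E = 0, so the Nernst equation gives ln K = nFE°/RT = (2)(96485)(0.62)/((8.314)(310)) = 46.42.

ln K = 46.4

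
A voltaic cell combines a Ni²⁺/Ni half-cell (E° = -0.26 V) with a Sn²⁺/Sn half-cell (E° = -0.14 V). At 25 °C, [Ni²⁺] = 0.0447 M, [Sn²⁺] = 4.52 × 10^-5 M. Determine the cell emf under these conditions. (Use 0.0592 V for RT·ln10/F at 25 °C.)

0.031 V

The Sn²⁺/Sn couple has the higher reduction potential and acts as the cathode, so E°_cell = -0.14 − (-0.26) = 0.12 V.
Balancing electrons gives n = 2; the reaction quotient is Q = [Ni²⁺]/[Sn²⁺] = 989.
At 25 °C, E = E° − (0.0592/n) log Q = 0.12 − (0.0592/2)(2.995) = 0.120 − 0.089 = 0.031 V.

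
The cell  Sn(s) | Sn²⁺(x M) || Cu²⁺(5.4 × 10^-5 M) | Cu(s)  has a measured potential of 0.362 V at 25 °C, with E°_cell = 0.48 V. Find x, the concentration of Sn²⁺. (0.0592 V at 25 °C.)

From the Nernst equation, log Q = n(E° − E)/0.0592 = 2(0.48 − 0.362)/0.0592 = 3.986, so Q = 9690.
With Q = [Sn²⁺]/[Cu²⁺] and the known concentrations, [Sn²⁺] in the numerator gives [Sn²⁺] = 0.52 M.

0.52 M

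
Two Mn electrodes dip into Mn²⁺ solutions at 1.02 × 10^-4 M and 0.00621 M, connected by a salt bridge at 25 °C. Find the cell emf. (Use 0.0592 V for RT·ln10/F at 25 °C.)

Both half-cells are Mn²⁺/Mn, so E°_cell = 0. The concentrated side is the cathode; the cell reaction moves Mn²⁺ from high to low concentration with n = 2.
Q = [Mn²⁺]_dilute/[Mn²⁺]_conc = 1.02 × 10^-4/0.00621 = 0.0164.
E = 0 − (0.0592/2) log Q = −(0.0592/2)(-1.784) = 0.0528 V.

0.053 V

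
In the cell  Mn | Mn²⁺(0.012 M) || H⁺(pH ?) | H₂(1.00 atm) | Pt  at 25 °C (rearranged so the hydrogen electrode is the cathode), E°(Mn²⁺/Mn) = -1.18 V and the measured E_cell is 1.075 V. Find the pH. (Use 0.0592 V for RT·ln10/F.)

E°_cell = 1.18 V and n = 2.
log Q = n(E° − E)/0.0592 = 2×(1.18 − 1.075)/0.0592 = 3.547.
With Q = [Mn²⁺]·P(H₂) / [H⁺]^2, solving for [H⁺] gives log[H⁺] = -2.734, so pH = 2.73.

pH = 2.73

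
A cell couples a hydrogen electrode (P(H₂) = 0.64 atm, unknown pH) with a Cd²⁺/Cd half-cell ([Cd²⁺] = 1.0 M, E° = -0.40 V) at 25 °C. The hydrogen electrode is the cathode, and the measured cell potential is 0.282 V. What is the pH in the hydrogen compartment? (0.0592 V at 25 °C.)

pH = 2.09

E°_cell = 0.40 V and n = 2.
log Q = n(E° − E)/0.0592 = 2×(0.40 − 0.282)/0.0592 = 3.986.
With Q = [Cd²⁺]·P(H₂) / [H⁺]^2, solving for [H⁺] gives log[H⁺] = -2.090, so pH = 2.09.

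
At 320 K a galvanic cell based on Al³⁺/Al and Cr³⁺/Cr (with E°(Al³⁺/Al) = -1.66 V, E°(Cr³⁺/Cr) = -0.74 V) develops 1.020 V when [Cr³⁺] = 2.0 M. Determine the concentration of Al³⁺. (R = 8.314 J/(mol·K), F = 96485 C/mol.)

From the Nernst equation, ln Q = nF(E° − E)/RT = 3×96485×(0.92 − 1.020)/(8.314×320) = -10.880, so Q = 1.88 × 10^-5.
With Q = [Al³⁺]/[Cr³⁺] and the known concentrations, [Al³⁺] in the numerator gives [Al³⁺] = 3.8 × 10^-5 M.

3.8 × 10^-5 M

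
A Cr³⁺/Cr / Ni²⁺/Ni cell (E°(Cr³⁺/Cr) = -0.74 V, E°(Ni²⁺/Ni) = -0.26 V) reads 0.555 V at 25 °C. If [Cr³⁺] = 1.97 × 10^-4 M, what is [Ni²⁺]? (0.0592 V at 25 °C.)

From the Nernst equation, log Q = n(E° − E)/0.0592 = 6(0.48 − 0.555)/0.0592 = -7.601, so Q = 2.5 × 10^-8.
With Q = [Cr³⁺]^2/[Ni²⁺]^3 and the known concentrations, [Ni²⁺]^3 in the denominator gives [Ni²⁺] = 1.2 M.

1.2 M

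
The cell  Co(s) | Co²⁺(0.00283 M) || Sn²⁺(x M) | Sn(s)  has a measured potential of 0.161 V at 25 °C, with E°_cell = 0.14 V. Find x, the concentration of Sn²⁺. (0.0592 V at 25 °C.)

From the Nernst equation, log Q = n(E° − E)/0.0592 = 2(0.14 − 0.161)/0.0592 = -0.709, so Q = 0.195.
With Q = [Co²⁺]/[Sn²⁺] and the known concentrations, [Sn²⁺] in the denominator gives [Sn²⁺] = 0.014 M.

0.014 M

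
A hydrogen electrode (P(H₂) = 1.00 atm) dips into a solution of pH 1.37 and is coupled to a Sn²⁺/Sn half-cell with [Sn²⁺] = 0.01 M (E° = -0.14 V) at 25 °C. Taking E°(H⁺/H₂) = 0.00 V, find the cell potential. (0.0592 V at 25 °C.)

0.12 V

The hydrogen couple is the cathode, so E°_cell = 0.14 V; n = 2.
[H⁺] = 10^(−1.37) = 0.043 M, and Q = [Sn²⁺]·P(H₂) / [H⁺]^2 = 5.50.
E = E° − (0.0592/2) log Q = 0.14 − (0.0592/2)(0.740) = 0.118 V.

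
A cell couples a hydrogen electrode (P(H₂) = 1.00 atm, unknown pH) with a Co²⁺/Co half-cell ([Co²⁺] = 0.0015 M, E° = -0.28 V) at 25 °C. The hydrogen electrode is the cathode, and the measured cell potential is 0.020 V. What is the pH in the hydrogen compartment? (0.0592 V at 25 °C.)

pH = 5.80

E°_cell = 0.28 V and n = 2.
log Q = n(E° − E)/0.0592 = 2×(0.28 − 0.020)/0.0592 = 8.784.
With Q = [Co²⁺]·P(H₂) / [H⁺]^2, solving for [H⁺] gives log[H⁺] = -5.804, so pH = 5.80.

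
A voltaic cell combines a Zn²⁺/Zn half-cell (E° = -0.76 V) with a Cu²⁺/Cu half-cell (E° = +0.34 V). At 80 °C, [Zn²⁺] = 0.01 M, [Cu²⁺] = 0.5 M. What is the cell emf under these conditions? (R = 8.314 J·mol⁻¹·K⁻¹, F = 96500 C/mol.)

The Cu²⁺/Cu couple has the higher reduction potential and acts as the cathode, so E°_cell = +0.34 − (-0.76) = 1.10 V.
Balancing electrons gives n = 2; the reaction quotient is Q = [Zn²⁺]/[Cu²⁺] = 0.0200.
E = E° − (RT/nF) ln Q = 1.10 − (8.314×353)/(2×96500) × (-3.912) = 1.100 + 0.059 = 1.159 V.

1.16 V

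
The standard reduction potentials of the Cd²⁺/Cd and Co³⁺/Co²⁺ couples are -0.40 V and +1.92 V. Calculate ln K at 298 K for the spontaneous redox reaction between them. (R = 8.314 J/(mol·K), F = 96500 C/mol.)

E°_cell = +1.92 − (-0.40) = 2.32 V, with n = 2 electrons transferred.
At equilibrium E = 0, so the Nernst equation gives ln K = nFE°/RT = (2)(96500)(2.32)/((8.314)(298)) = 180.73.

ln K = 180.7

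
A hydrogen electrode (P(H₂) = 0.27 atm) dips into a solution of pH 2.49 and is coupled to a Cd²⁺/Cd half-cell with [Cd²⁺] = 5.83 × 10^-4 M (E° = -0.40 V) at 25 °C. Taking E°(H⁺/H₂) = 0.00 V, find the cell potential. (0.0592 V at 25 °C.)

The hydrogen couple is the cathode, so E°_cell = 0.40 V; n = 2.
[H⁺] = 10^(−2.49) = 0.0032 M, and Q = [Cd²⁺]·P(H₂) / [H⁺]^2 = 15.0.
E = E° − (0.0592/2) log Q = 0.40 − (0.0592/2)(1.177) = 0.365 V.

0.37 V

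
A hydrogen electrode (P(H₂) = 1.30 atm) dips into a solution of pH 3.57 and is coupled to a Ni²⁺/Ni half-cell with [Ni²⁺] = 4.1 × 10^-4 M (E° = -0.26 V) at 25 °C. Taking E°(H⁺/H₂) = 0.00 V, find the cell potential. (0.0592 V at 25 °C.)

0.15 V

The hydrogen couple is the cathode, so E°_cell = 0.26 V; n = 2.
[H⁺] = 10^(−3.57) = 2.7 × 10^-4 M, and Q = [Ni²⁺]·P(H₂) / [H⁺]^2 = 7360.
E = E° − (0.0592/2) log Q = 0.26 − (0.0592/2)(3.867) = 0.146 V.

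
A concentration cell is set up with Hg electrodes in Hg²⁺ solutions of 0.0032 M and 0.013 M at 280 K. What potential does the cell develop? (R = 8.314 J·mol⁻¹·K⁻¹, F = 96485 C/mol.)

Both half-cells are Hg²⁺/Hg, so E°_cell = 0. The concentrated side is the cathode; the cell reaction moves Hg²⁺ from high to low concentration with n = 2.
Q = [Hg²⁺]_dilute/[Hg²⁺]_conc = 0.0032/0.013 = 0.246.
E = 0 − (RT/nF) ln Q = −((8.314×280)/(2×96485))(-1.402) = 0.0169 V.

0.017 V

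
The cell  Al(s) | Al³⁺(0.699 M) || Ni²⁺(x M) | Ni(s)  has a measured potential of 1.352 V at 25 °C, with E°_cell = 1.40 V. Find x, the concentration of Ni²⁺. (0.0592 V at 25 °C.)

From the Nernst equation, log Q = n(E° − E)/0.0592 = 6(1.40 − 1.352)/0.0592 = 4.865, so Q = 7.33 × 10^4.
With Q = [Al³⁺]^2/[Ni²⁺]^3 and the known concentrations, [Ni²⁺]^3 in the denominator gives [Ni²⁺] = 0.019 M.

0.019 M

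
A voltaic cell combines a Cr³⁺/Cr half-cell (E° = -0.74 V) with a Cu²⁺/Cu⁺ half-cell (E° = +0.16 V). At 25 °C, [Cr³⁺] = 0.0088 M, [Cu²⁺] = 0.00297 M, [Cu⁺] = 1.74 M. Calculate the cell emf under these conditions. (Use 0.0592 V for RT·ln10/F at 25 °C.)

0.777 V

The Cu²⁺/Cu⁺ couple has the higher reduction potential and acts as the cathode, so E°_cell = +0.16 − (-0.74) = 0.90 V.
Balancing electrons gives n = 3; the reaction quotient is Q = [Cr³⁺]·[Cu⁺]^3/[Cu²⁺]^3 = 1.77 × 10^6.
At 25 °C, E = E° − (0.0592/n) log Q = 0.90 − (0.0592/3)(6.248) = 0.900 − 0.123 = 0.777 V.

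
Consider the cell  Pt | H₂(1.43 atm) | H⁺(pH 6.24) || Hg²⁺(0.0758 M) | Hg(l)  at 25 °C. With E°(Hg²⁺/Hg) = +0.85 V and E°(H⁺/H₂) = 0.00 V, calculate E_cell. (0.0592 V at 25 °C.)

1.19 V

The Hg²⁺/Hg couple is the cathode, so E°_cell = 0.85 V; n = 2.
[H⁺] = 10^(−6.24) = 5.8 × 10^-7 M, and Q = [H⁺]^2 / ([Hg²⁺]·P(H₂)) = 3.05 × 10^-12.
E = E° − (0.0592/2) log Q = 0.85 − (0.0592/2)(-11.515) = 1.191 V.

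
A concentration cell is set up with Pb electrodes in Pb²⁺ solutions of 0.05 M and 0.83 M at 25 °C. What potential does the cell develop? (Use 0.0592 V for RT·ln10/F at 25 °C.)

Both half-cells are Pb²⁺/Pb, so E°_cell = 0. The concentrated side is the cathode; the cell reaction moves Pb²⁺ from high to low concentration with n = 2.
Q = [Pb²⁺]_dilute/[Pb²⁺]_conc = 0.05/0.83 = 0.0602.
E = 0 − (0.0592/2) log Q = −(0.0592/2)(-1.220) = 0.0361 V.

0.036 V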